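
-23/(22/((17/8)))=-391/176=-2.22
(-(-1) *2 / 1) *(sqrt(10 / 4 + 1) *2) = 2 *sqrt(14) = 7.48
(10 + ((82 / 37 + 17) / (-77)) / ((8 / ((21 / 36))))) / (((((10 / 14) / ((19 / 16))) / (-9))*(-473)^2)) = -155613591 / 233107719680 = -0.00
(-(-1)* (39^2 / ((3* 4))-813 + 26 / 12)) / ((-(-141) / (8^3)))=-1050752 / 423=-2484.05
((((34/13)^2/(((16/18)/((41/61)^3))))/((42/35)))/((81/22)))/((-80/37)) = -0.24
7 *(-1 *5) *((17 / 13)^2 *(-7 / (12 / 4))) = 70805 / 507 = 139.65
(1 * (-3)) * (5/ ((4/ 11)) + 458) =-5661/ 4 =-1415.25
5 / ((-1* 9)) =-0.56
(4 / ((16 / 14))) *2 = 7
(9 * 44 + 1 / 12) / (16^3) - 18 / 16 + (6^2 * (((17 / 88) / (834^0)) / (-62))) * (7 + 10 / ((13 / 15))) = -677152543 / 217890816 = -3.11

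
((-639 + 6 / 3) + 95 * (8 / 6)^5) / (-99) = 57511 / 24057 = 2.39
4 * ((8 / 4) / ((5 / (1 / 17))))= 8 / 85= 0.09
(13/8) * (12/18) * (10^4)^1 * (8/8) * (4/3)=130000/9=14444.44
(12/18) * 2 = 4/3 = 1.33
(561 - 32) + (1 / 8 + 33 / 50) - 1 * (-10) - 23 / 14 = 753399 / 1400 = 538.14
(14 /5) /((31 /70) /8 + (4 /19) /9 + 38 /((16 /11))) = 268128 /2509271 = 0.11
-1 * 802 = -802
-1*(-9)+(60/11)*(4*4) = 1059/11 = 96.27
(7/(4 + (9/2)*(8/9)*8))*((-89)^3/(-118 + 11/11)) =4934783/4212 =1171.60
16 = 16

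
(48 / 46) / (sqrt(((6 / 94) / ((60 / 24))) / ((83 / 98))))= 4* sqrt(58515) / 161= 6.01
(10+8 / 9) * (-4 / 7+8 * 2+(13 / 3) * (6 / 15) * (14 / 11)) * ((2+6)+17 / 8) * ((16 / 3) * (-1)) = -570304 / 55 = -10369.16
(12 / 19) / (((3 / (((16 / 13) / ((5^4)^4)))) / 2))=128 / 37689208984375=0.00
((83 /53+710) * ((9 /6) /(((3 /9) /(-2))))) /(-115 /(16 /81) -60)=1810224 /181525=9.97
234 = 234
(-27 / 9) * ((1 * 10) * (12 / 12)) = -30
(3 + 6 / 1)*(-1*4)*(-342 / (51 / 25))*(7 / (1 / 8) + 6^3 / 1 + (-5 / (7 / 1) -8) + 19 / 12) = 190228950 / 119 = 1598562.61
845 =845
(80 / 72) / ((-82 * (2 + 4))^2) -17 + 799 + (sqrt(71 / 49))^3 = 71 * sqrt(71) / 343 + 851823221 / 1089288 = 783.74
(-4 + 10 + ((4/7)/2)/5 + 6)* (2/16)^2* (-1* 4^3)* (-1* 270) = 22788/7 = 3255.43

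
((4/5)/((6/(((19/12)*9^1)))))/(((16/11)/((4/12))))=209/480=0.44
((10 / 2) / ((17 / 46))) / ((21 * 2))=115 / 357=0.32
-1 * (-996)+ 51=1047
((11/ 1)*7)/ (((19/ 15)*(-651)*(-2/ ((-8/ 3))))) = -220/ 1767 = -0.12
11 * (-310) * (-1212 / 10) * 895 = 369896340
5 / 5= 1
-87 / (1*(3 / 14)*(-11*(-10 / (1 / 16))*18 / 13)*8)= -2639 / 126720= -0.02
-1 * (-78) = 78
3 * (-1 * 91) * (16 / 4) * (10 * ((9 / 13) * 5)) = -37800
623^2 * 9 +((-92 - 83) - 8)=3492978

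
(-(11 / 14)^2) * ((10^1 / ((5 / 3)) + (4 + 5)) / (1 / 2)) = -1815 / 98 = -18.52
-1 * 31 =-31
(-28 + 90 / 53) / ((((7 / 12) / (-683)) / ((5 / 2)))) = 28563060 / 371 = 76989.38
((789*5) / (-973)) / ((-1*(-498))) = -1315 / 161518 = -0.01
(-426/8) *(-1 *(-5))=-1065/4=-266.25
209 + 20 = 229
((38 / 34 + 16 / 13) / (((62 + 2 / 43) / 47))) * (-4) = -1048899 / 147407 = -7.12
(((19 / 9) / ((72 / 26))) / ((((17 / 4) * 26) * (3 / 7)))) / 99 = 133 / 817938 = 0.00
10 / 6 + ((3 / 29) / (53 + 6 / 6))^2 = 454141 / 272484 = 1.67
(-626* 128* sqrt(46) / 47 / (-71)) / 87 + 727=80128* sqrt(46) / 290319 + 727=728.87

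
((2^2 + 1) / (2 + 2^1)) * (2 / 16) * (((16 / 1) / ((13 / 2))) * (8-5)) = 15 / 13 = 1.15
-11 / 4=-2.75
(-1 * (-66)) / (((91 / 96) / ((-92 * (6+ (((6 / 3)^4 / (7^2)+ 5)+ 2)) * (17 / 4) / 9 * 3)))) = -539242176 / 4459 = -120933.43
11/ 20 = 0.55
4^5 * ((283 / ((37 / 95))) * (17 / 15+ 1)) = 176193536 / 111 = 1587329.15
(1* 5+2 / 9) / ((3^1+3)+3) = 47 / 81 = 0.58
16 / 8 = 2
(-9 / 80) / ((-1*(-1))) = -9 / 80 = -0.11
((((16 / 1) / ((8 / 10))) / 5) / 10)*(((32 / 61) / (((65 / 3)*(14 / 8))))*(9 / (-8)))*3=-2592 / 138775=-0.02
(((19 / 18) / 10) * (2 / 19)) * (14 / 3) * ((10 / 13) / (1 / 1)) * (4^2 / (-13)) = -224 / 4563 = -0.05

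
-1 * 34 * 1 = -34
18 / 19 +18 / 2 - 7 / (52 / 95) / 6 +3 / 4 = 50779 / 5928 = 8.57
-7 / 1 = -7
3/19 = 0.16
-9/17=-0.53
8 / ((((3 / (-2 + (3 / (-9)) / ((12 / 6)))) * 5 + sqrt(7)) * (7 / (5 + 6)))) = -102960 / 48419-14872 * sqrt(7) / 48419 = -2.94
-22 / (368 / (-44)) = 121 / 46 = 2.63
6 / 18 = 1 / 3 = 0.33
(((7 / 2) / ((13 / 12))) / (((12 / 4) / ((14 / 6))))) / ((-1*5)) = -98 / 195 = -0.50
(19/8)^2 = 5.64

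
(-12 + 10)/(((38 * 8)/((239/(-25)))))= 239/3800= 0.06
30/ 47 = 0.64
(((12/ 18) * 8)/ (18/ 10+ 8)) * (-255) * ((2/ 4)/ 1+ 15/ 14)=-218.08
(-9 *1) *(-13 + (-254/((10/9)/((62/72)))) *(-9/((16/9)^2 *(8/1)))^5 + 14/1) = -13780523946923212257/720575940379279360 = -19.12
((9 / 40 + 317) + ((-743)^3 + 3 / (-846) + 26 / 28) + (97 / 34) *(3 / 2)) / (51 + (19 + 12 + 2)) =-275291096280379 / 56377440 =-4883001.01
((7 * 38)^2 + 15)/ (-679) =-70771/ 679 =-104.23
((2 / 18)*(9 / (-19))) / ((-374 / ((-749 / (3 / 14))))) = -5243 / 10659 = -0.49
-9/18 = -1/2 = -0.50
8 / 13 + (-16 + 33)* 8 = 1776 / 13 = 136.62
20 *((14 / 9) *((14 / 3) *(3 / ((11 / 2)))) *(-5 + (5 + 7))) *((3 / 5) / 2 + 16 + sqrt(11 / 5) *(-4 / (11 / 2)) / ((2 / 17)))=894544 / 99 - 746368 *sqrt(55) / 1089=3952.96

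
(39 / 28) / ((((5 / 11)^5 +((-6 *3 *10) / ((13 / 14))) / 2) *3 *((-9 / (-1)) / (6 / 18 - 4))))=299393809 / 153380028060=0.00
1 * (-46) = -46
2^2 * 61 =244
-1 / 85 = -0.01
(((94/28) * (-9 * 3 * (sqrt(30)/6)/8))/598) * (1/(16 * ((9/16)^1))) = -47 * sqrt(30)/133952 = -0.00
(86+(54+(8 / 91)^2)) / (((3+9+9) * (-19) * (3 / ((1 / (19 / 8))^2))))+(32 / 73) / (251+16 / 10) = -696533242336 / 36657921610947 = -0.02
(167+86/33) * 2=11194/33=339.21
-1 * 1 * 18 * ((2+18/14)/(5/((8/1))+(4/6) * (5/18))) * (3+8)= -983664/1225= -802.99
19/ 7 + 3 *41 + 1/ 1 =887/ 7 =126.71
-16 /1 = -16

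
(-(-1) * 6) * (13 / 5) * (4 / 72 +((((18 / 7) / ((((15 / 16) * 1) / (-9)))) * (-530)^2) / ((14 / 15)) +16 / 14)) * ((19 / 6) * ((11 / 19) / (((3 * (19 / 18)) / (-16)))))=14992884519184 / 13965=1073604333.63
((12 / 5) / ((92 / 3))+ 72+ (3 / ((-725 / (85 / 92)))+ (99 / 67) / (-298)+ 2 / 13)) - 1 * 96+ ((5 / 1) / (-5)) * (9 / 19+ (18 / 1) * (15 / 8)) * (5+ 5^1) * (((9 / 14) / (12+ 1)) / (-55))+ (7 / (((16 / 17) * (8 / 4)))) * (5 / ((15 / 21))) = 3993723215871 / 1558659366880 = 2.56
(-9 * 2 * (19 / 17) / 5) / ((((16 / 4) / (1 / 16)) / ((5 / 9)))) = -19 / 544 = -0.03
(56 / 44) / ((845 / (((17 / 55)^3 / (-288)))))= -34391 / 222689610000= -0.00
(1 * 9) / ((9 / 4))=4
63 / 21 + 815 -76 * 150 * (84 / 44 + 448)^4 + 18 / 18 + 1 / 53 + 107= -362452029762131878561 / 775973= -467093609909277.61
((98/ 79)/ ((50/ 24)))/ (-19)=-0.03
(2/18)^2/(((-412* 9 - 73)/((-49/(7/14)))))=98/306261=0.00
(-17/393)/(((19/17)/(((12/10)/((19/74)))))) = -42772/236455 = -0.18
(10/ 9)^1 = 10/ 9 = 1.11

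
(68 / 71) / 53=0.02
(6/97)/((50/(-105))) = -0.13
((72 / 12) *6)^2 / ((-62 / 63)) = -40824 / 31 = -1316.90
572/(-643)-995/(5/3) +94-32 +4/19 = -6544391/12217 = -535.68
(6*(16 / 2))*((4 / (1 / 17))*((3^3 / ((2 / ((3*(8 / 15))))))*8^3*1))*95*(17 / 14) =29148512256 / 7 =4164073179.43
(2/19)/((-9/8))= -16/171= -0.09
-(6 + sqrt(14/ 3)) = -6 - sqrt(42)/ 3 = -8.16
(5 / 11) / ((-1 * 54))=-0.01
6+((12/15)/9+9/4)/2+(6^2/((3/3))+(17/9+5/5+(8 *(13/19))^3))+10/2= 177008773/823080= 215.06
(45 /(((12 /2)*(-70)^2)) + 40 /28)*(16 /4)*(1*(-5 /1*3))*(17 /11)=-132.61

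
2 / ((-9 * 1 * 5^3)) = -2 / 1125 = -0.00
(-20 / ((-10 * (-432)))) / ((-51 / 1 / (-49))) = -49 / 11016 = -0.00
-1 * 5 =-5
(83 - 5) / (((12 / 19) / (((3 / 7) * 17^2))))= 214149 / 14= 15296.36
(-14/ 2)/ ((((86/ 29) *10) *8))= -203/ 6880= -0.03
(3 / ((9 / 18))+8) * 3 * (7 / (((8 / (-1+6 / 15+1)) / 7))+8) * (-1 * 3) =-13167 / 10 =-1316.70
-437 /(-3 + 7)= -437 /4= -109.25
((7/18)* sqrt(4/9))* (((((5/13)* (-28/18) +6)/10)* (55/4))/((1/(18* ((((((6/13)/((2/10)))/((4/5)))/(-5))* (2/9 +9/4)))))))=-2706935/54756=-49.44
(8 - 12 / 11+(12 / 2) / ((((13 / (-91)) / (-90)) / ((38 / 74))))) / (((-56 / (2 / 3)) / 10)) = -1982080 / 8547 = -231.90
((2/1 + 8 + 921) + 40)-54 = 917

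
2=2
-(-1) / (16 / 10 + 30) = 5 / 158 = 0.03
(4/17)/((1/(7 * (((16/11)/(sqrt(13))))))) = 448 * sqrt(13)/2431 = 0.66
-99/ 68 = -1.46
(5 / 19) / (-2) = -5 / 38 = -0.13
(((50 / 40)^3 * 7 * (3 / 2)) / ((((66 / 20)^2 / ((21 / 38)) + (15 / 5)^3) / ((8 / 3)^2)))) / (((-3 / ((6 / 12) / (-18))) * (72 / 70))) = 5359375 / 190671408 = 0.03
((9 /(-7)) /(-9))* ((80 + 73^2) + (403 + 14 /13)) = 830.44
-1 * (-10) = 10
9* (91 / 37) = 819 / 37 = 22.14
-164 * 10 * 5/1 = -8200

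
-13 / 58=-0.22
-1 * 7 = -7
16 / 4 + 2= 6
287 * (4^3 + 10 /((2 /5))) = 25543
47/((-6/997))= -7809.83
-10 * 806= -8060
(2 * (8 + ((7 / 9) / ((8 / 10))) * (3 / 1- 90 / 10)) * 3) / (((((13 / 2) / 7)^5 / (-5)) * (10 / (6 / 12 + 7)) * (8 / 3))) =-756315 / 28561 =-26.48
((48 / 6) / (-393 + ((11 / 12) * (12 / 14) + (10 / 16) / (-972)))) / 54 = -0.00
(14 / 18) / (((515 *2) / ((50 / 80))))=7 / 14832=0.00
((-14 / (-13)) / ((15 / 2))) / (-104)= -7 / 5070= -0.00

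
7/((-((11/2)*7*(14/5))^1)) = -5/77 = -0.06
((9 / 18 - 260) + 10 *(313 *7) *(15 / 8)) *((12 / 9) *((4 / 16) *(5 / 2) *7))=1905015 / 8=238126.88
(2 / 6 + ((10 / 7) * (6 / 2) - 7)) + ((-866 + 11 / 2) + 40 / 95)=-688243 / 798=-862.46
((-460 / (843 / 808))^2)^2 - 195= 19084323406462011525805 / 505022001201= 37789093071.35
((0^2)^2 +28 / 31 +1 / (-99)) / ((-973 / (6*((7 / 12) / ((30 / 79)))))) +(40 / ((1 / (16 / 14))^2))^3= 429420535563763189 / 3011280273540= 142603.97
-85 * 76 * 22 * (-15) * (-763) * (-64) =104100057600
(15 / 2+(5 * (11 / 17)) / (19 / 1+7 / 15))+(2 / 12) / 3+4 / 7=2593543 / 312732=8.29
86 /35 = 2.46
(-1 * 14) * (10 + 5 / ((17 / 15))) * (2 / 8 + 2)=-15435 / 34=-453.97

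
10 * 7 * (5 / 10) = 35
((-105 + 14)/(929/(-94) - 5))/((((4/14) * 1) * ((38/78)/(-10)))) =-11676210/26581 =-439.27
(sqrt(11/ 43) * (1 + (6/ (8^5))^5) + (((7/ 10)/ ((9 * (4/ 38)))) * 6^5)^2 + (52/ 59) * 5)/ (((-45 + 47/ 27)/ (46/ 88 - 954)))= 1337292727126854023414024577 * sqrt(473)/ 2608937476592095673339346944 + 13788900848723859/ 18950800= 727615776.64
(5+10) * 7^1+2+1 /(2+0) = 215 /2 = 107.50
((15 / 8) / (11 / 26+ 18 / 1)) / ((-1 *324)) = -65 / 206928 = -0.00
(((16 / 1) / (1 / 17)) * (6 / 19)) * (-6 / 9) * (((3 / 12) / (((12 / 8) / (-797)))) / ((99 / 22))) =867136 / 513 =1690.32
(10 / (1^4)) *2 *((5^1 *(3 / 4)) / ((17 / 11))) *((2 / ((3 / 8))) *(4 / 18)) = 8800 / 153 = 57.52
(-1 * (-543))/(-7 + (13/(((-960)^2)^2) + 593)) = 461195182080000/497717084160013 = 0.93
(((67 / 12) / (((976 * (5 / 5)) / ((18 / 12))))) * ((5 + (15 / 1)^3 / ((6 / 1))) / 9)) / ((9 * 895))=15209 / 226416384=0.00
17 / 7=2.43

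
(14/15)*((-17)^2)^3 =337925966/15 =22528397.73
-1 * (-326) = 326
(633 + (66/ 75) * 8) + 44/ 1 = 17101/ 25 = 684.04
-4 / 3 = -1.33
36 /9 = 4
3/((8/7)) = 21/8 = 2.62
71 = 71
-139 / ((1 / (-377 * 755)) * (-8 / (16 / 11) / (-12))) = 949542360 / 11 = 86322032.73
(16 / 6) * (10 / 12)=20 / 9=2.22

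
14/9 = 1.56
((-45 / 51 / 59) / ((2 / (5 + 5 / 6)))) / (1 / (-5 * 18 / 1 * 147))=1157625 / 2006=577.08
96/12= 8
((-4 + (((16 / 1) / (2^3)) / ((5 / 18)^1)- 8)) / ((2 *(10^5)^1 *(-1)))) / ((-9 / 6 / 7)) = -7 / 62500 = -0.00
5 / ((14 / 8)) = 20 / 7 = 2.86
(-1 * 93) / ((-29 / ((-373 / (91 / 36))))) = -1248804 / 2639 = -473.21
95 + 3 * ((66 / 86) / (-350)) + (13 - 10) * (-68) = -1640549 / 15050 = -109.01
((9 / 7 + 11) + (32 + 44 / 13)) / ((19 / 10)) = 43380 / 1729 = 25.09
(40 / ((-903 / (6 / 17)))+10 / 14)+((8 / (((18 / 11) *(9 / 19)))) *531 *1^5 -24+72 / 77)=2764969609 / 506583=5458.08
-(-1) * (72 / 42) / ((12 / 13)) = 13 / 7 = 1.86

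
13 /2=6.50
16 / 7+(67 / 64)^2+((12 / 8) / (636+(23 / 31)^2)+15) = 322444262963 / 17539379200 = 18.38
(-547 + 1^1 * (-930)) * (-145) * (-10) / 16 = -1070825 / 8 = -133853.12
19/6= 3.17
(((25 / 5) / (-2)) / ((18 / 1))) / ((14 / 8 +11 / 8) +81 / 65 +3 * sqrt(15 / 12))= -1477450 / 19120761 +169000 * sqrt(5) / 6373587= -0.02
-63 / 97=-0.65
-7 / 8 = -0.88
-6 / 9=-2 / 3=-0.67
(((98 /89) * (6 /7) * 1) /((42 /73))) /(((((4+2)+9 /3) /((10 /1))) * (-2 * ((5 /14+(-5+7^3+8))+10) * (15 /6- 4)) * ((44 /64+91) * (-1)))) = -327040 /17587227789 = -0.00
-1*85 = -85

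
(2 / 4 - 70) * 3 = -417 / 2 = -208.50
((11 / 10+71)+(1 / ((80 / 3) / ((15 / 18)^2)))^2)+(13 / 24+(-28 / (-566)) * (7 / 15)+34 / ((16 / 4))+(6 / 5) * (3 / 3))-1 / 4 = 4283351087 / 52162560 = 82.12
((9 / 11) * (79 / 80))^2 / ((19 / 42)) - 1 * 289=-287.56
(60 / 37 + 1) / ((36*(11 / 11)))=97 / 1332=0.07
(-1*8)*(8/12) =-16/3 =-5.33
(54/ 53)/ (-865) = -54/ 45845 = -0.00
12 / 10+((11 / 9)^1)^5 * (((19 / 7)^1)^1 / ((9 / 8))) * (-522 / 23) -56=-9704015666 / 47534445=-204.15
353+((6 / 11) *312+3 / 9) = 17276 / 33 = 523.52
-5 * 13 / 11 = -65 / 11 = -5.91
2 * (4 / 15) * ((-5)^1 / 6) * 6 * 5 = -40 / 3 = -13.33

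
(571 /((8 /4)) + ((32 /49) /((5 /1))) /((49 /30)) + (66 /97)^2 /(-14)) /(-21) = -12901585087 /948822378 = -13.60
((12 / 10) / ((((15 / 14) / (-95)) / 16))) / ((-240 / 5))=532 / 15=35.47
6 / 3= 2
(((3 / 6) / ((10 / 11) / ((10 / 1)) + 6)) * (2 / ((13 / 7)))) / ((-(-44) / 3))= 21 / 3484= 0.01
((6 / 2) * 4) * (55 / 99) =20 / 3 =6.67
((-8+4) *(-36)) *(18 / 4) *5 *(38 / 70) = 12312 / 7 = 1758.86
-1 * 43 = -43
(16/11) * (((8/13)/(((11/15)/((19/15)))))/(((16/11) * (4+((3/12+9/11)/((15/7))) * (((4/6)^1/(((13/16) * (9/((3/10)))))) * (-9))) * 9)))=475/15594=0.03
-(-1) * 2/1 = 2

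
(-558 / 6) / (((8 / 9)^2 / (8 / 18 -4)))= 837 / 2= 418.50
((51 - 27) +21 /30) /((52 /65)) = 30.88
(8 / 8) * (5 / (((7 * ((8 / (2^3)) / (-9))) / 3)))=-135 / 7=-19.29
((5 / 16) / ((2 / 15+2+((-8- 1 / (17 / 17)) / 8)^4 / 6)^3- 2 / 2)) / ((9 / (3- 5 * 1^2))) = -128849018880000 / 23803636604880349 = -0.01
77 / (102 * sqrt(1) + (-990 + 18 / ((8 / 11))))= -308 / 3453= -0.09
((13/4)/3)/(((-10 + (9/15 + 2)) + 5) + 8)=0.19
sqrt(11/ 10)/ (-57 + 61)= sqrt(110)/ 40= 0.26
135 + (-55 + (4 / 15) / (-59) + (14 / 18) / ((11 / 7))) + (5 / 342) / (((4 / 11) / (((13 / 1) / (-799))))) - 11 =82157503163 / 1182296280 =69.49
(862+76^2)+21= 6659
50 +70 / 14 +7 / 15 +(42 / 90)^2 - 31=5554 / 225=24.68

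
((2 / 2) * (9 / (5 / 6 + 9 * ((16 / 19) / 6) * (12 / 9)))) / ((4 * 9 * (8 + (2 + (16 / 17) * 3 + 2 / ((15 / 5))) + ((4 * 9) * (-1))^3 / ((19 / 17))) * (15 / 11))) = -0.00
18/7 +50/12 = 283/42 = 6.74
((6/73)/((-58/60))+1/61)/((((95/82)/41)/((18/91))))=-536353308/1116389365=-0.48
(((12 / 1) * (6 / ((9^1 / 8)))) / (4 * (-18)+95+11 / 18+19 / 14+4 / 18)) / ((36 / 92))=448 / 69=6.49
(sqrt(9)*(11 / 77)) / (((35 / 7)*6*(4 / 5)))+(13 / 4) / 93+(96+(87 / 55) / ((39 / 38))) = 363412961 / 3723720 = 97.59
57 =57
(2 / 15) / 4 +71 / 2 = 533 / 15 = 35.53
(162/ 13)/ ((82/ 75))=6075/ 533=11.40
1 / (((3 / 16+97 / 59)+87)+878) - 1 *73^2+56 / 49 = -34038729647 / 6388823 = -5327.86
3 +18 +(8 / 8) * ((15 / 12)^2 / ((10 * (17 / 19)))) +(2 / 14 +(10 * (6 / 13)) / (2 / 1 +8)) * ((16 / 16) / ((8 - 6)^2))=1055709 / 49504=21.33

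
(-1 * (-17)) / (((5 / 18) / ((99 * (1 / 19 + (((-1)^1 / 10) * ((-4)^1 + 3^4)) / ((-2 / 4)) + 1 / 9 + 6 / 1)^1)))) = 62058942 / 475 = 130650.40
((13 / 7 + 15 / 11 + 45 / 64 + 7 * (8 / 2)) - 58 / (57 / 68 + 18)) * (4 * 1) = 26013167 / 225456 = 115.38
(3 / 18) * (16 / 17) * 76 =608 / 51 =11.92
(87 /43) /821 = 87 /35303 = 0.00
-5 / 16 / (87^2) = -5 / 121104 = -0.00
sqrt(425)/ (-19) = -5 * sqrt(17)/ 19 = -1.09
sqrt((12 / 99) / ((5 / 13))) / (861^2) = 2 * sqrt(2145) / 122317965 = 0.00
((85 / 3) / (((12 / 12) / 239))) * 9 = 60945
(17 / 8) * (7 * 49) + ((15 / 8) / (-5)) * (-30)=5921 / 8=740.12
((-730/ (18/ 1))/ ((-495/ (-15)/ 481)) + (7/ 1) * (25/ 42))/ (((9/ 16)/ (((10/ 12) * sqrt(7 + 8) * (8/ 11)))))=-55784800 * sqrt(15)/ 88209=-2449.34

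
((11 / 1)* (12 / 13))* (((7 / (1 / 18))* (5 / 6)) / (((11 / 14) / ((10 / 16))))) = 11025 / 13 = 848.08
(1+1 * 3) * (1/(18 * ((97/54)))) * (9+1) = 120/97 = 1.24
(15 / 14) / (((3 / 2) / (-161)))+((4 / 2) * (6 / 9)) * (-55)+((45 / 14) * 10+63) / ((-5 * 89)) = -1761973 / 9345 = -188.55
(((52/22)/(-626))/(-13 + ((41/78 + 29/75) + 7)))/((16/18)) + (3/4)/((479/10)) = 359794005/21815577916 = 0.02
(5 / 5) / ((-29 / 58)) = -2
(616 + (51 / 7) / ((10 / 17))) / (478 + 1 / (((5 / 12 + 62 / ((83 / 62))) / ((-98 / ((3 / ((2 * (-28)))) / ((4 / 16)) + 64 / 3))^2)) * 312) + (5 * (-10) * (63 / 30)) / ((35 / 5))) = 2991377812955311 / 2204079936741970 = 1.36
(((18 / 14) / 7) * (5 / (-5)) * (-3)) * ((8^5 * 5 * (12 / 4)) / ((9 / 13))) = 19169280 / 49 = 391209.80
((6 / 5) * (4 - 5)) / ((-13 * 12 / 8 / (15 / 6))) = 2 / 13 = 0.15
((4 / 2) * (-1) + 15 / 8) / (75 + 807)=-1 / 7056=-0.00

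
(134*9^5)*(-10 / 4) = -19781415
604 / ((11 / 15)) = 9060 / 11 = 823.64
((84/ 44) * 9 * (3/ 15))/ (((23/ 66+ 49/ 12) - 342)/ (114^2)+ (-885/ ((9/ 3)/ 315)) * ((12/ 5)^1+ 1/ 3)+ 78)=-3274992/ 241993082435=-0.00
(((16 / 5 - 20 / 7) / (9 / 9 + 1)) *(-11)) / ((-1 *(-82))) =-33 / 1435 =-0.02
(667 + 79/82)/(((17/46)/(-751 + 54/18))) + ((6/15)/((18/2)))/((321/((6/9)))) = -2402071010296/1776735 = -1351957.95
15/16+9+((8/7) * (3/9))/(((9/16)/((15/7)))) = 80359/7056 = 11.39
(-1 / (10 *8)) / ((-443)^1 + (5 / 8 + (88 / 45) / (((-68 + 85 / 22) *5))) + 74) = 0.00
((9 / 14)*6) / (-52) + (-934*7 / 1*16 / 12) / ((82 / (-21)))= 33316541 / 14924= 2232.41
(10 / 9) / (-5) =-2 / 9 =-0.22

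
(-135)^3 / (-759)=820125 / 253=3241.60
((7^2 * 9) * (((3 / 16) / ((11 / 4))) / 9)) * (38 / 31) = 2793 / 682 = 4.10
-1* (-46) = 46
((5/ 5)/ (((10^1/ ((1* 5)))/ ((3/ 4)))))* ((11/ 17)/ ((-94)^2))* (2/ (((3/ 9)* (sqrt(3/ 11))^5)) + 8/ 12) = 11/ 600848 + 1331* sqrt(33)/ 1802544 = 0.00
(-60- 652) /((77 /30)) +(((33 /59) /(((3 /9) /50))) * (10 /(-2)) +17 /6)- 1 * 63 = -20635963 /27258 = -757.06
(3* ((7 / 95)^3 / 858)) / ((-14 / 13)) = -49 / 37724500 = -0.00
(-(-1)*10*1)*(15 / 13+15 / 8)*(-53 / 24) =-27825 / 416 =-66.89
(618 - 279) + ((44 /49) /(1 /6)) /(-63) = 348743 /1029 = 338.91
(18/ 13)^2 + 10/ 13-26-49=-12221/ 169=-72.31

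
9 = 9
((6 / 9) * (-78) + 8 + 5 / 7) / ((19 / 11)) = -3333 / 133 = -25.06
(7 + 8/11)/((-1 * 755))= -0.01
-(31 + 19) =-50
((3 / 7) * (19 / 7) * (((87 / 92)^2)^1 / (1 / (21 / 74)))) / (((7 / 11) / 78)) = 555254271 / 15345232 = 36.18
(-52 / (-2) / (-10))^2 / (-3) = -2.25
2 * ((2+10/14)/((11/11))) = 5.43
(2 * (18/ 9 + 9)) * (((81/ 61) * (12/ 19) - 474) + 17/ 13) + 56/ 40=-781930621/ 75335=-10379.38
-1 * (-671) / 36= 671 / 36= 18.64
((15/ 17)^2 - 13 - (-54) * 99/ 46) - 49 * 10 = -2565769/ 6647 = -386.00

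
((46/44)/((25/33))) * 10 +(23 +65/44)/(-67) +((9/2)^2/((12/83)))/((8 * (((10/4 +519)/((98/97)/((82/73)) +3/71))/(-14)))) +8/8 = 34708810032779/2480605389680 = 13.99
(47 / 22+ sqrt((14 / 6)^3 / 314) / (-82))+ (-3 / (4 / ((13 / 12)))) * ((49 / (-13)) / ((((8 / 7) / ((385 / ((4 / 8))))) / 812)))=294879191 / 176 - 7 * sqrt(6594) / 231732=1675449.95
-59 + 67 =8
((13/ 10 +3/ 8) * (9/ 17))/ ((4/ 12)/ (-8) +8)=1809/ 16235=0.11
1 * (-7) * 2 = -14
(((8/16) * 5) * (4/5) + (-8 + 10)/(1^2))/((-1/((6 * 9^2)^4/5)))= -223154201664/5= -44630840332.80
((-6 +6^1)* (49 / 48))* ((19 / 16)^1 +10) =0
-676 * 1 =-676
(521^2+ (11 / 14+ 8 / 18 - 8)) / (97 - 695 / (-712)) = 2770.41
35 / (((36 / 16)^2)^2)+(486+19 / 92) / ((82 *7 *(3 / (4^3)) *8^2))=13926497 / 8450568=1.65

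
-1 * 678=-678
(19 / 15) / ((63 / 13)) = 247 / 945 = 0.26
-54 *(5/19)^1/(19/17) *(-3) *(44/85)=7128/361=19.75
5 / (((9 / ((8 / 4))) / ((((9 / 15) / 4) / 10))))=1 / 60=0.02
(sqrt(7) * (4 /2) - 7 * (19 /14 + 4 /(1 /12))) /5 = -691 /10 + 2 * sqrt(7) /5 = -68.04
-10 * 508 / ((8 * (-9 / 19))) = 12065 / 9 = 1340.56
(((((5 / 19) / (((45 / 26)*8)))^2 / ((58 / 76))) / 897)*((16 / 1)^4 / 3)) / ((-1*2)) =-53248 / 9238617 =-0.01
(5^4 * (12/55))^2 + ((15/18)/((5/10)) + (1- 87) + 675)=19185.71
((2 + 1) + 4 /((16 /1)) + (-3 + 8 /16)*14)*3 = -381 /4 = -95.25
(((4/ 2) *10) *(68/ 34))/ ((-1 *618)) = -20/ 309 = -0.06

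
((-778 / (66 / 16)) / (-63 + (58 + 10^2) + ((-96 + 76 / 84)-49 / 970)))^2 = 1785988740121600 / 1066610281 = 1674452.96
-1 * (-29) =29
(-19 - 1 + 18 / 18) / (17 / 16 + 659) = -304 / 10561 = -0.03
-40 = -40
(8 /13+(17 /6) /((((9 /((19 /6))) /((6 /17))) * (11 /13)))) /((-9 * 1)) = -7963 /69498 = -0.11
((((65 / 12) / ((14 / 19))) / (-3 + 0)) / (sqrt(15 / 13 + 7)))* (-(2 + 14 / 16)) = 28405* sqrt(1378) / 427392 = 2.47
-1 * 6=-6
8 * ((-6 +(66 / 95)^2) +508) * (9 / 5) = 326513232 / 45125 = 7235.75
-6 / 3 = -2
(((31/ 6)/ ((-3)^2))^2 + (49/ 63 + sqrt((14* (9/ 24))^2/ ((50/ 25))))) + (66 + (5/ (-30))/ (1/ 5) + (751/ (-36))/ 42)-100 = -1397107/ 40824 + 21* sqrt(2)/ 8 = -30.51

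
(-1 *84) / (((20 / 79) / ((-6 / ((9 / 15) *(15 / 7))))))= 7742 / 5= 1548.40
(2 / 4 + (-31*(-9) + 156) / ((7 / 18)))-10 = 15527 / 14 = 1109.07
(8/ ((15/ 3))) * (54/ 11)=432/ 55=7.85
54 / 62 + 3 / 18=193 / 186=1.04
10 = 10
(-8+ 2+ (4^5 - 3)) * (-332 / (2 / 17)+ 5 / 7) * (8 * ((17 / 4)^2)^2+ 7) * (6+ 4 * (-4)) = 1199063003625 / 16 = 74941437726.56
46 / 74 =23 / 37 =0.62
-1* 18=-18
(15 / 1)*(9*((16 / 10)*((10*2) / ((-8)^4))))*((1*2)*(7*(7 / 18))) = 735 / 128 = 5.74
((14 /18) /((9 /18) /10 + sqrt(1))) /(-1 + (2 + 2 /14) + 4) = 35 /243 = 0.14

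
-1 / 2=-0.50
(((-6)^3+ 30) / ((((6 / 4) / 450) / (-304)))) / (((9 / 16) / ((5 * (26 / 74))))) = 52978162.16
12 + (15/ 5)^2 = 21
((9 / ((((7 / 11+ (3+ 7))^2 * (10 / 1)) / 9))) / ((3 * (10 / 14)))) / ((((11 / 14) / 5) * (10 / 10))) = 539 / 2535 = 0.21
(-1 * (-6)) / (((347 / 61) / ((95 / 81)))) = 11590 / 9369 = 1.24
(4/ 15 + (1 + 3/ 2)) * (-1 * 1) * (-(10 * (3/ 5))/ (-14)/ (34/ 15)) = -249/ 476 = -0.52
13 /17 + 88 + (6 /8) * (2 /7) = 21177 /238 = 88.98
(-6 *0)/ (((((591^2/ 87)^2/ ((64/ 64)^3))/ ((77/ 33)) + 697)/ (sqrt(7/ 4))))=0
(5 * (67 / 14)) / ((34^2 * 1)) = 335 / 16184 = 0.02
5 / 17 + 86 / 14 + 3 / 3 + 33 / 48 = 15469 / 1904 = 8.12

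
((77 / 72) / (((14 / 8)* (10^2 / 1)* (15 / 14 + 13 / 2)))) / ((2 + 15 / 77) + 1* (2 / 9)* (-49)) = -5929 / 63865000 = -0.00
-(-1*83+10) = 73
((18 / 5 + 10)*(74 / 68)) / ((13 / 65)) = 74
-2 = -2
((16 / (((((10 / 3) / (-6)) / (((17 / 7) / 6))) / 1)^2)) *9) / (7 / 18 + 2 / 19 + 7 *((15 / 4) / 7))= 64047024 / 3556175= 18.01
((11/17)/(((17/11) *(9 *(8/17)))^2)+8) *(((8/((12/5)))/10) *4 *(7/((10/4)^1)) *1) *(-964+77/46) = -43775503499/1520208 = -28795.73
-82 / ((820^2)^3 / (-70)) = 7 / 370739843200000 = 0.00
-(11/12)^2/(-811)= 0.00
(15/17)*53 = 795/17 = 46.76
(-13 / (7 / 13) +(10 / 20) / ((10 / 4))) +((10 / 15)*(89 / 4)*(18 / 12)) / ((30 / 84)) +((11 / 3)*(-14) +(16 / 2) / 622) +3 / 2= -74867 / 6531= -11.46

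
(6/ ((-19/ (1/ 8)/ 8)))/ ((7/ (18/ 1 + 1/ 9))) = -326/ 399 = -0.82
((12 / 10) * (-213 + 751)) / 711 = 1076 / 1185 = 0.91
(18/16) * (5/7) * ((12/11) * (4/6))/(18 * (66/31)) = 0.02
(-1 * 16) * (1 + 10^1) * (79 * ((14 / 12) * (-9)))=145992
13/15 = 0.87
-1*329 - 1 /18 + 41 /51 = -100445 /306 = -328.25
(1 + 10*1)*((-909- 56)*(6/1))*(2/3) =-42460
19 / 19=1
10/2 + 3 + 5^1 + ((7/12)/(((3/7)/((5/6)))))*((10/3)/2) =9649/648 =14.89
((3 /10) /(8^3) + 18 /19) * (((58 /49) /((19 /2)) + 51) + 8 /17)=48.91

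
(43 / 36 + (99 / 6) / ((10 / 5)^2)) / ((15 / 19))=7277 / 1080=6.74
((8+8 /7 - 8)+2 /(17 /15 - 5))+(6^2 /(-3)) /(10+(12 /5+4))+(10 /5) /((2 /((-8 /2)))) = -34175 /8323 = -4.11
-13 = -13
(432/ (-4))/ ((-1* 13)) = 8.31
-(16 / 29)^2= -256 / 841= -0.30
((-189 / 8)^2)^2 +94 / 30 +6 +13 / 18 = 311530.81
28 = 28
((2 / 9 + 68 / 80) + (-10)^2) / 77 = 2599 / 1980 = 1.31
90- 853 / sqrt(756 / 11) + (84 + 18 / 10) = 879 / 5- 853 * sqrt(231) / 126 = 72.91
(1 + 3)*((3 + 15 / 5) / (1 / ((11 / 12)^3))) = 1331 / 72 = 18.49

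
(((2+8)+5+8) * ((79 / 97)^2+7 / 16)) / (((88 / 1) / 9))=34303833 / 13247872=2.59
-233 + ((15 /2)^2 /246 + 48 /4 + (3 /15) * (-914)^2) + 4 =273654383 /1640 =166862.43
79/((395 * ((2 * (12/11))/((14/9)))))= 77/540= 0.14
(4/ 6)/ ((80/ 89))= 89/ 120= 0.74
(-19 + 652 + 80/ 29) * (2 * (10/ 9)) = 368740/ 261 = 1412.80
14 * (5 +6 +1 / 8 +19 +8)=2135 / 4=533.75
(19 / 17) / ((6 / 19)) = 361 / 102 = 3.54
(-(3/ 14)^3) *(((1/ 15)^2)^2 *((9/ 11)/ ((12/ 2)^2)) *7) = -1/ 32340000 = -0.00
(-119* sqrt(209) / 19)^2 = 155771 / 19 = 8198.47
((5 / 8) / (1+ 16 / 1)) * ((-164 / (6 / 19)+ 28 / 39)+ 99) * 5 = -136375 / 1768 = -77.14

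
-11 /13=-0.85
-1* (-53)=53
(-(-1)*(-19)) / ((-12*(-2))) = -19 / 24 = -0.79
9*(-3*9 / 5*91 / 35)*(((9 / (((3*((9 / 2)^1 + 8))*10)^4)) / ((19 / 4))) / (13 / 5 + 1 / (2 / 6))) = -351 / 162353515625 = -0.00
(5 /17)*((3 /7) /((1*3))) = 5 /119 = 0.04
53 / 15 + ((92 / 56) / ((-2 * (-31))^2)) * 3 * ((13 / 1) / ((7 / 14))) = 1439579 / 403620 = 3.57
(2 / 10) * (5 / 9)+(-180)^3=-52487999 / 9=-5831999.89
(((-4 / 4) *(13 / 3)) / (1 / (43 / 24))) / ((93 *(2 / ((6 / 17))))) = -559 / 37944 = -0.01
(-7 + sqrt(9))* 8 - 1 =-33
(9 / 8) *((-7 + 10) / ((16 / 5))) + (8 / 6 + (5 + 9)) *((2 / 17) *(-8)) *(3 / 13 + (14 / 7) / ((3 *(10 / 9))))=-10.93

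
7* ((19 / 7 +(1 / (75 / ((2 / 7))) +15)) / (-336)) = -4651 / 12600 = -0.37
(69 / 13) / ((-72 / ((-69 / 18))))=529 / 1872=0.28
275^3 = 20796875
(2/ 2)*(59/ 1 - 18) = 41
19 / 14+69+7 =1083 / 14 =77.36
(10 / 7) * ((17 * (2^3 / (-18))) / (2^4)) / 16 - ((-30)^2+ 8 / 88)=-19961351 / 22176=-900.13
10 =10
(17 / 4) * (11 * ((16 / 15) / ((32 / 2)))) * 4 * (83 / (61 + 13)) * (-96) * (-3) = 745008 / 185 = 4027.07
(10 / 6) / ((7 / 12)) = 20 / 7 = 2.86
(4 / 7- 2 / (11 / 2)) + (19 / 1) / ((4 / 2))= 1495 / 154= 9.71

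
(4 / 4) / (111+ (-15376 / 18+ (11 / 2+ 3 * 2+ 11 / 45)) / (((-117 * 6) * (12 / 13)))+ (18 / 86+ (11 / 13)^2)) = 423811440 / 47986219261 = 0.01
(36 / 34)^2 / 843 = 108 / 81209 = 0.00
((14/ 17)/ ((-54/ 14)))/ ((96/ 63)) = -343/ 2448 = -0.14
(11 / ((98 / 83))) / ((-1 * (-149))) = 913 / 14602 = 0.06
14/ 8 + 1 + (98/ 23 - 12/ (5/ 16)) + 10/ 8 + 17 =-13.14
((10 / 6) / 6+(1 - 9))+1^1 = -121 / 18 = -6.72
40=40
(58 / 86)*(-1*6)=-174 / 43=-4.05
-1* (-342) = 342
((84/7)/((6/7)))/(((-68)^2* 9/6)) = 7/3468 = 0.00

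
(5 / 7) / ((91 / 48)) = 240 / 637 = 0.38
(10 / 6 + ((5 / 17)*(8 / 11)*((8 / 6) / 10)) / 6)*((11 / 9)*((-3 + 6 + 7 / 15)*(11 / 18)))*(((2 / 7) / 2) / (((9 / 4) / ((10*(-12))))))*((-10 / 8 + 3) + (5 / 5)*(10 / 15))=-186648176 / 2342277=-79.69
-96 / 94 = -48 / 47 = -1.02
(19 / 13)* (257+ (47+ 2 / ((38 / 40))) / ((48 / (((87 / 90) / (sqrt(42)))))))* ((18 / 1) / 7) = 9019* sqrt(42) / 101920+ 87894 / 91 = 966.44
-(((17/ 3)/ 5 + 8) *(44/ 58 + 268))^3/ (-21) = 704297002.84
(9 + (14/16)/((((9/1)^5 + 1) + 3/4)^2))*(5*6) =270.00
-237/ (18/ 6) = -79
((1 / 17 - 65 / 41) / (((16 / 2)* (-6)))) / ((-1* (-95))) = 7 / 20910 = 0.00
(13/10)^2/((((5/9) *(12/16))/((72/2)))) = 18252/125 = 146.02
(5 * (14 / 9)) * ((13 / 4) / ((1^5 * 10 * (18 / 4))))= 91 / 162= 0.56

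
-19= -19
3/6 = 1/2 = 0.50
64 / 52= 16 / 13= 1.23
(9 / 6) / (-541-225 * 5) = -3 / 3332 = -0.00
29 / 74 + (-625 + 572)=-3893 / 74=-52.61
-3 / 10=-0.30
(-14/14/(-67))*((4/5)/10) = 2/1675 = 0.00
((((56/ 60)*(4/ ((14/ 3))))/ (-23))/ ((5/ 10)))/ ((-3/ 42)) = 112/ 115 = 0.97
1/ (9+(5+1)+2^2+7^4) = 1/ 2420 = 0.00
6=6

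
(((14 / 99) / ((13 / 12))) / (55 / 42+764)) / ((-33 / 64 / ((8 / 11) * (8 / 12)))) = -802816 / 5005532961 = -0.00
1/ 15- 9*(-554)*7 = 523531/ 15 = 34902.07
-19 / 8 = -2.38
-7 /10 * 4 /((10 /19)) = -133 /25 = -5.32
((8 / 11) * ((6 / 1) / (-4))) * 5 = -5.45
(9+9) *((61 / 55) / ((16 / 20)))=549 / 22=24.95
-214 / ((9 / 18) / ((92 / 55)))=-39376 / 55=-715.93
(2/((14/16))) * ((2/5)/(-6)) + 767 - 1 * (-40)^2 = -87481/105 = -833.15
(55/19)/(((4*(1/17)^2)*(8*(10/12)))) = 9537/304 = 31.37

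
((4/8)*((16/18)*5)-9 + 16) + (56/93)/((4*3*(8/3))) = 10313/1116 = 9.24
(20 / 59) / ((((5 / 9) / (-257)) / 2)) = -18504 / 59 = -313.63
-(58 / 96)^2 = -0.37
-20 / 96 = -5 / 24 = -0.21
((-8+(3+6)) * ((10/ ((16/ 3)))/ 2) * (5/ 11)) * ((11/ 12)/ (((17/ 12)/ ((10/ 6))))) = 125/ 272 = 0.46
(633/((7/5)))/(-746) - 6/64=-0.70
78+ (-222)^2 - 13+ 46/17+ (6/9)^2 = 7550879/153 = 49352.15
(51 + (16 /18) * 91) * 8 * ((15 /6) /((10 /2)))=4748 /9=527.56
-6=-6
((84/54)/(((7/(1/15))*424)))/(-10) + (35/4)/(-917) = -357881/37492200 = -0.01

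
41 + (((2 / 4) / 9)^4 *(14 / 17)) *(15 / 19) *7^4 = 231783563 / 5651208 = 41.01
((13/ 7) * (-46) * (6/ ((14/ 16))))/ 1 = -28704/ 49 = -585.80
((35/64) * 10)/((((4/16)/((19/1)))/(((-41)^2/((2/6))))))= 16767975/8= 2095996.88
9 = 9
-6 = -6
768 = 768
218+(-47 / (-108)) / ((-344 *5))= 40495633 / 185760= 218.00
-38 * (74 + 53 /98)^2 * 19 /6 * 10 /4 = -32106753375 /19208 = -1671530.27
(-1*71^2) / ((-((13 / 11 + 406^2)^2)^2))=73805281 / 10809148022226057135937761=0.00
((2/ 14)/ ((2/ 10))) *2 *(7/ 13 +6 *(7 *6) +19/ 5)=33324/ 91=366.20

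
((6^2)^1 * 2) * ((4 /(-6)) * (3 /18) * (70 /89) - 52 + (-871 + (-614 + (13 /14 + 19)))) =-68053676 /623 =-109235.43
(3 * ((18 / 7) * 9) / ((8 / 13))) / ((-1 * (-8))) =3159 / 224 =14.10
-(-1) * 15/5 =3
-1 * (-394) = 394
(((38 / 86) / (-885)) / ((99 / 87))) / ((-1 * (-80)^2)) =551 / 8037216000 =0.00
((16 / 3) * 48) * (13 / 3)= 3328 / 3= 1109.33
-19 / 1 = -19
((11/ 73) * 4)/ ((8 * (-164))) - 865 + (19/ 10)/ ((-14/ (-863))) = -747.88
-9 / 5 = -1.80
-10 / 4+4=3 / 2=1.50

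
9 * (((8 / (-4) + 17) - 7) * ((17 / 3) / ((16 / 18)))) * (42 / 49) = 2754 / 7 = 393.43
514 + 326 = 840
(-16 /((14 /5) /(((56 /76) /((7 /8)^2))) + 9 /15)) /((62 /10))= -25600 /34813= -0.74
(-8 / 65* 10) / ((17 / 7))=-112 / 221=-0.51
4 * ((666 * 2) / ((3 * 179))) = 1776 / 179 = 9.92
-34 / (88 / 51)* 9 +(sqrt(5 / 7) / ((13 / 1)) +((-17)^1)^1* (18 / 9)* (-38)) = sqrt(35) / 91 +49045 / 44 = 1114.72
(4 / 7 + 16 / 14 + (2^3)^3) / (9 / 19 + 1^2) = 17081 / 49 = 348.59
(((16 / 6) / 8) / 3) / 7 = 1 / 63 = 0.02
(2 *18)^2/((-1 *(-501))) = 432/167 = 2.59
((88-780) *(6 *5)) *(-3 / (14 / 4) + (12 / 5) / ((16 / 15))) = -202410 / 7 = -28915.71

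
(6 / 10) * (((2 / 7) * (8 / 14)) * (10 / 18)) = 8 / 147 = 0.05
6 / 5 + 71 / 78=2.11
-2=-2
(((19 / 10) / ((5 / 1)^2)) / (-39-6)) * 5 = -19 / 2250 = -0.01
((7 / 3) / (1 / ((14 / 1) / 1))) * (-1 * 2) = -196 / 3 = -65.33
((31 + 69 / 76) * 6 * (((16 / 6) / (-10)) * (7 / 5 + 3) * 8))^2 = 1165812736 / 361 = 3229398.16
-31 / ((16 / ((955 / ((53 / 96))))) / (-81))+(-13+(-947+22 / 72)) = 516137983 / 1908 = 270512.57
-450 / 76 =-225 / 38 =-5.92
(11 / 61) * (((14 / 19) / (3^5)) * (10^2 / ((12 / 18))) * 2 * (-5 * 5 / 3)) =-385000 / 281637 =-1.37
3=3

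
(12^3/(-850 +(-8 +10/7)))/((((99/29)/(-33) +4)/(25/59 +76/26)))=-225115632/129919829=-1.73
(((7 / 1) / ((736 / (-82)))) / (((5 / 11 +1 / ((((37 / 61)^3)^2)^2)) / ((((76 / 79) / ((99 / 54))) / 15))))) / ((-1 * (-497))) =-5128119612549387483899 / 37709718138463826999491695520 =-0.00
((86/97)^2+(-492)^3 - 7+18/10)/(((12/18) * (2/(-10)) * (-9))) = -933807906769/9409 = -99246243.68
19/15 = 1.27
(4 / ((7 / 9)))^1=5.14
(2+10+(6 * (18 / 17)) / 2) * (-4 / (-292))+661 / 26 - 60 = -1108951 / 32266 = -34.37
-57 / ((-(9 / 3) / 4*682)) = 38 / 341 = 0.11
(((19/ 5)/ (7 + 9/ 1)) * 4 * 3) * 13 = 741/ 20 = 37.05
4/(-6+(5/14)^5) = -2151296/3223819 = -0.67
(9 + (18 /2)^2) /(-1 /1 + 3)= 45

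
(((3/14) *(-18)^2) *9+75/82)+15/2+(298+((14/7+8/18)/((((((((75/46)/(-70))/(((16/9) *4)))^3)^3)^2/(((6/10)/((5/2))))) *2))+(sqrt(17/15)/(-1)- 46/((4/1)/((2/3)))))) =743857458150709153027620617593534214581306448116207328867274555320970316640979716145944/4774753910028218402235597182178497314453125- sqrt(255)/15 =155789695587958169080458100000000000000000000.00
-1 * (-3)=3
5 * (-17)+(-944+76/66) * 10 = -313945/33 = -9513.48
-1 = -1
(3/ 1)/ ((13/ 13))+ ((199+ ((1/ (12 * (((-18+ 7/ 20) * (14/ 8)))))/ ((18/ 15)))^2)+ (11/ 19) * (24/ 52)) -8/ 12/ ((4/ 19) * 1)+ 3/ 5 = 243953308697167/ 1221595608870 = 199.70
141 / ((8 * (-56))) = -141 / 448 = -0.31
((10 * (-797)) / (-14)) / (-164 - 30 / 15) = -3985 / 1162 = -3.43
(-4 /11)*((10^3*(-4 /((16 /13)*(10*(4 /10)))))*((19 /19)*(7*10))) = 20681.82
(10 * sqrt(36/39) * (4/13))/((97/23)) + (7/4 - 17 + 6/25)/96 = -1501/9600 + 1840 * sqrt(39)/16393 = 0.54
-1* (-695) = 695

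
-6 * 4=-24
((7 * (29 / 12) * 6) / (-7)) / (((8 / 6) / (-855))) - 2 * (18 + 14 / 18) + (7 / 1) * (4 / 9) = 666985 / 72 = 9263.68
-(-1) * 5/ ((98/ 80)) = 200/ 49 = 4.08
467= 467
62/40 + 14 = 311/20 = 15.55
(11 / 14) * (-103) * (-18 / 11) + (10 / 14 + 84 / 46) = 21730 / 161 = 134.97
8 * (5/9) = 40/9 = 4.44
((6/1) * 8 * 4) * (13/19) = 2496/19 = 131.37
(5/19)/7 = 5/133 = 0.04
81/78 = 27/26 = 1.04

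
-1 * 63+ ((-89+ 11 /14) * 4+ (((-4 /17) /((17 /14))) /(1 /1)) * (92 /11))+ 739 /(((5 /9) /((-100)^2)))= 296000115867 /22253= 13301582.52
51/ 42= 17/ 14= 1.21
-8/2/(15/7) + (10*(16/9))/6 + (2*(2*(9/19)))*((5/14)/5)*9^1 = 41554/17955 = 2.31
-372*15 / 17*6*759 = -25411320 / 17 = -1494783.53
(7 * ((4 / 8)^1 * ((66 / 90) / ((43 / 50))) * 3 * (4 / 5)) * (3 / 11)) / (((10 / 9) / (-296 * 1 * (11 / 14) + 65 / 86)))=-3767931 / 9245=-407.56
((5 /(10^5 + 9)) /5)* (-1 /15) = -1 /1500135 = -0.00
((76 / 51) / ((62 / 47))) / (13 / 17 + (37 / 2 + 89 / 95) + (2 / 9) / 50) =5090100 / 91045171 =0.06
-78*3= -234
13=13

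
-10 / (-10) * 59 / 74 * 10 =295 / 37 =7.97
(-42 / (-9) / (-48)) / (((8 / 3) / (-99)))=231 / 64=3.61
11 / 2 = 5.50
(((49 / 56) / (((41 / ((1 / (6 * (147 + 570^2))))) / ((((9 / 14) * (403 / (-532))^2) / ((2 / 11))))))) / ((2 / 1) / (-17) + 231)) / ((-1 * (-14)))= 30370483 / 4421602523504588800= 0.00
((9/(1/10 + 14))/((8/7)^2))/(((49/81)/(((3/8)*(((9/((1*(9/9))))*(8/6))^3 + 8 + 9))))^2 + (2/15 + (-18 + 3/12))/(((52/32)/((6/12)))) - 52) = -1718043284104875/201865294053240992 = -0.01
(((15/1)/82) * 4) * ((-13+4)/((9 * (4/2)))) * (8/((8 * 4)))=-15/164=-0.09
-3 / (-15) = 1 / 5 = 0.20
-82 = -82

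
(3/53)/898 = 3/47594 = 0.00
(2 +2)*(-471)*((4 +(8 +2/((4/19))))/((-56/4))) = 20253/7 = 2893.29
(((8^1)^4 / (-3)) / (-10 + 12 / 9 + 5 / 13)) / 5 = 53248 / 1615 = 32.97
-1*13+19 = 6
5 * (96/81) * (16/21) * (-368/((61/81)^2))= -76308480/26047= -2929.65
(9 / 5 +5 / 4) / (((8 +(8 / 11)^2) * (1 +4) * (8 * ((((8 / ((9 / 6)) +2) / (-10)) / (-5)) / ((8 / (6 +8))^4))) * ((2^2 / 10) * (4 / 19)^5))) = 8307312145 / 211441664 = 39.29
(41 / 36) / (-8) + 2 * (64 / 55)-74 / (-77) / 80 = 4429 / 2016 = 2.20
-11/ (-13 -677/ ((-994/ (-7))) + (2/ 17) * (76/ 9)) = 238986/ 364435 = 0.66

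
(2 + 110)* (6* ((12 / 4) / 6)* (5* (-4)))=-6720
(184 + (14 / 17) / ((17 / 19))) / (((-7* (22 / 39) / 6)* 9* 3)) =-231582 / 22253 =-10.41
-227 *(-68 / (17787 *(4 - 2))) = 7718 / 17787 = 0.43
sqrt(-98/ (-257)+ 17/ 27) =sqrt(5408565)/ 2313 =1.01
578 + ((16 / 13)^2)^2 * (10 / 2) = 16835938 / 28561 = 589.47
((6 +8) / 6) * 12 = 28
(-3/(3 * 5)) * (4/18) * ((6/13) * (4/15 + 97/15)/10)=-202/14625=-0.01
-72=-72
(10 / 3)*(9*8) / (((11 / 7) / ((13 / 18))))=3640 / 33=110.30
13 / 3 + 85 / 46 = 853 / 138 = 6.18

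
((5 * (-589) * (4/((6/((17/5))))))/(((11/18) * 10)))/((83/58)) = -763.31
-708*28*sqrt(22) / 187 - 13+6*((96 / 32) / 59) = -19824*sqrt(22) / 187 - 749 / 59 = -509.93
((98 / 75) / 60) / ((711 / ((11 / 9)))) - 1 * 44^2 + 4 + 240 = -24360992461 / 14397750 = -1692.00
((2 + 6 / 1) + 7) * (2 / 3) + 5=15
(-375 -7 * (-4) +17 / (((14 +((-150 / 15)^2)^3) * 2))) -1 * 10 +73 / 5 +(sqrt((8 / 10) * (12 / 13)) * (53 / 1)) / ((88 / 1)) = -341.88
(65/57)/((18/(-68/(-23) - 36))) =-1300/621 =-2.09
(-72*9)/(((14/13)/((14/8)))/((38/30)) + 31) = -160056/7777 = -20.58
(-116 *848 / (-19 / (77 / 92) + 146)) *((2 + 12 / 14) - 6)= 11902528 / 4747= 2507.38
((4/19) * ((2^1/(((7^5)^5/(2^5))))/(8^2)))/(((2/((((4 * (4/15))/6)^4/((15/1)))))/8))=65536/1567277559925220630340935746875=0.00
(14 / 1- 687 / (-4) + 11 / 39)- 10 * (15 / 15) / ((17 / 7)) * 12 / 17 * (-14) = 10221629 / 45084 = 226.72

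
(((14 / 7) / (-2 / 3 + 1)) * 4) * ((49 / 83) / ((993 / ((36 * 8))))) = 112896 / 27473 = 4.11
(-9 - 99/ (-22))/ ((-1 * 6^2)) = 1/ 8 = 0.12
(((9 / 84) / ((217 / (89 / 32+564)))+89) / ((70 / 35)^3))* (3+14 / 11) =116552339 / 2444288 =47.68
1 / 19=0.05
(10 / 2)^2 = 25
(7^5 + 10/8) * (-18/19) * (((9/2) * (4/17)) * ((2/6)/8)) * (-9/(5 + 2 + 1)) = 16337619/20672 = 790.33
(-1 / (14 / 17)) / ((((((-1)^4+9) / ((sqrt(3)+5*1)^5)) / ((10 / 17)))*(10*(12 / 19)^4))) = -46263955 / 145152 -126541691*sqrt(3) / 725760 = -620.72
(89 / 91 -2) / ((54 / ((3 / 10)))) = -31 / 5460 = -0.01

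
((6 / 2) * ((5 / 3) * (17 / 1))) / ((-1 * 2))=-85 / 2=-42.50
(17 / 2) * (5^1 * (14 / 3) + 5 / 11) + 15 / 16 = 107255 / 528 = 203.13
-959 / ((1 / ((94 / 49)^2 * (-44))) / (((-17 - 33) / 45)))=-532634080 / 3087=-172541.00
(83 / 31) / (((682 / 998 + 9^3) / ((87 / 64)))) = 3603279 / 722398208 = 0.00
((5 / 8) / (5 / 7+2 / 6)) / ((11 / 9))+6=12561 / 1936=6.49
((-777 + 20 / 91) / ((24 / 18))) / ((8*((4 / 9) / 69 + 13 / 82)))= -5399285121 / 12231856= -441.41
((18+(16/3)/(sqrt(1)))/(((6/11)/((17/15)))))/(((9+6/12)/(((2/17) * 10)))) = 3080/513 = 6.00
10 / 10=1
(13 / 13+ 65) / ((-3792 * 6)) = -11 / 3792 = -0.00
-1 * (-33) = 33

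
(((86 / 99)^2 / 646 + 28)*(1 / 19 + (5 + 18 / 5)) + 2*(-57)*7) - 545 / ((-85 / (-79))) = -1062.25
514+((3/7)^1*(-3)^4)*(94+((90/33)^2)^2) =83419720/14641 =5697.68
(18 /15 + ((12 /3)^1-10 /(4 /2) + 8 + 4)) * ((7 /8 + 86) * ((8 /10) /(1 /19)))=161101 /10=16110.10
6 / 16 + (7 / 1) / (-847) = 355 / 968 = 0.37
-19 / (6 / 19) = -361 / 6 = -60.17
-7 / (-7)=1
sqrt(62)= 7.87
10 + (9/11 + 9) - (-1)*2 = 240/11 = 21.82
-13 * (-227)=2951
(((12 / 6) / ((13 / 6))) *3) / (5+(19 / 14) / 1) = 504 / 1157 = 0.44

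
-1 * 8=-8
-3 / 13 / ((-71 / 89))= 267 / 923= 0.29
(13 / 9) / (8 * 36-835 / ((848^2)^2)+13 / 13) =6722437316608 / 1345004573876901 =0.00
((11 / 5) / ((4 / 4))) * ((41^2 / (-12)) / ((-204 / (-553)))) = -10225523 / 12240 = -835.42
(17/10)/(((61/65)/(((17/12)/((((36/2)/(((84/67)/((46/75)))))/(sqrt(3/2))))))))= 657475 * sqrt(6)/4512048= 0.36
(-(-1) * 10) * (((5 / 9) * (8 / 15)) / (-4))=-20 / 27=-0.74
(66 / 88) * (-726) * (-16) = 8712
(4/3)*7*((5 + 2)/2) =98/3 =32.67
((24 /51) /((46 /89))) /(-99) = -356 /38709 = -0.01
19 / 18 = 1.06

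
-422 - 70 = -492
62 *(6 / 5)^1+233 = 307.40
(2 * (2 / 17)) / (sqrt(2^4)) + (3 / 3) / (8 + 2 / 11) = 277 / 1530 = 0.18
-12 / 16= -3 / 4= -0.75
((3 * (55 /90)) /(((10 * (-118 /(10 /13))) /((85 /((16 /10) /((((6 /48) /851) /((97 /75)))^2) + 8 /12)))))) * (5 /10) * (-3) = 26296875 /21407103211075088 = 0.00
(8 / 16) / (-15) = -1 / 30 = -0.03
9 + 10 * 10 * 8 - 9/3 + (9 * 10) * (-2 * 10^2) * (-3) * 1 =54806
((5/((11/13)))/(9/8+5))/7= 520/3773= 0.14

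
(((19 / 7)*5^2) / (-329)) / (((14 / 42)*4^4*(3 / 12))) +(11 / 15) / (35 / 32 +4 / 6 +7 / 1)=45889859 / 619783360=0.07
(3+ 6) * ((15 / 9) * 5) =75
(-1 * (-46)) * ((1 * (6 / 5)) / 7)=276 / 35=7.89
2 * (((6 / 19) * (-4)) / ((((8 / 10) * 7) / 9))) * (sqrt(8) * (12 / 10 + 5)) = -6696 * sqrt(2) / 133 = -71.20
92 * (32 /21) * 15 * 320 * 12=56524800 /7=8074971.43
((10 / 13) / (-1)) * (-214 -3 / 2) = 2155 / 13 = 165.77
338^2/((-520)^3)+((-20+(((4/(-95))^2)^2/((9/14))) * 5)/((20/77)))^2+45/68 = 5929.65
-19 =-19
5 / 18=0.28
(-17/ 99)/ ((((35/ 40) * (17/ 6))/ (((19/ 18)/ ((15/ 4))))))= -608/ 31185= -0.02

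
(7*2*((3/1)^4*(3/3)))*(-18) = -20412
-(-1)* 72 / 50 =36 / 25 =1.44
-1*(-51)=51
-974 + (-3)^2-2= -967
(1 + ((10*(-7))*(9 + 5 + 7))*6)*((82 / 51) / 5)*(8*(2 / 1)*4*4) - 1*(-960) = -184883648 / 255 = -725033.91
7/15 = 0.47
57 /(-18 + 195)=19 /59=0.32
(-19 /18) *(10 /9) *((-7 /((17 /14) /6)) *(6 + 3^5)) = 1545460 /153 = 10101.05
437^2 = 190969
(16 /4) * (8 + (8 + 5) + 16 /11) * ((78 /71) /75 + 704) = 1234630488 /19525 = 63233.32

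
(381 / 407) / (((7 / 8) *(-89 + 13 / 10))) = -30480 / 2498573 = -0.01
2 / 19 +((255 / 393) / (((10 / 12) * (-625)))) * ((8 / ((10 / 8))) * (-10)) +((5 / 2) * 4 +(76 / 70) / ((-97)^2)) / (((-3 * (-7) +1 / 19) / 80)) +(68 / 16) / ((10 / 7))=33737767707653 / 819665035000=41.16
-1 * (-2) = 2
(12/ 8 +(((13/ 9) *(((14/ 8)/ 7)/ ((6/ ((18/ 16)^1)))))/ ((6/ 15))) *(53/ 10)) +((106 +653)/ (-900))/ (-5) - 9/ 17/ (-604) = 632511739/ 246432000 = 2.57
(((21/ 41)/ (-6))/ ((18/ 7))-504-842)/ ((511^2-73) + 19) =-1986745/ 385334892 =-0.01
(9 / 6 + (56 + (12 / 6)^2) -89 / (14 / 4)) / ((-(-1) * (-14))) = -505 / 196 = -2.58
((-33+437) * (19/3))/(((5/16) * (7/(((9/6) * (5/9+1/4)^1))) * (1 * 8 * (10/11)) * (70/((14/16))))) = 612161/252000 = 2.43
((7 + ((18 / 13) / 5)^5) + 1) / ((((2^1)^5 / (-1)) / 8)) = -2321053642 / 1160290625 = -2.00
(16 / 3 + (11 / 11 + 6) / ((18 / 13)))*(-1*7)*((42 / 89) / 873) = -9163 / 233091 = -0.04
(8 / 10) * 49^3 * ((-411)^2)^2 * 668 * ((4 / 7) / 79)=5125708837133269056 / 395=12976478068691820.39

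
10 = 10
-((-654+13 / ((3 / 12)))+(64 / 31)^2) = 574426 / 961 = 597.74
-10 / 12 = -0.83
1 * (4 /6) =2 /3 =0.67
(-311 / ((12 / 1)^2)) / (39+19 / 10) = -1555 / 29448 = -0.05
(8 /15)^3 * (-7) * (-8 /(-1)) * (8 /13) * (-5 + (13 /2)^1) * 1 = -114688 /14625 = -7.84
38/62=19/31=0.61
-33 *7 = -231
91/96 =0.95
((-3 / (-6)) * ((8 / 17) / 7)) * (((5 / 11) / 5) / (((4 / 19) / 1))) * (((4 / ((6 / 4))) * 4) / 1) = 608 / 3927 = 0.15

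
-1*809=-809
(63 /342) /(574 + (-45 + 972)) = 7 /57038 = 0.00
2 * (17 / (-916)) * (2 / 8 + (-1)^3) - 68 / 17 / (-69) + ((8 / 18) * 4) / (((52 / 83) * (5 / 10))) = 28401337 / 4929912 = 5.76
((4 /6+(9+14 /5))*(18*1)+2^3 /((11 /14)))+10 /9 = 116668 /495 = 235.69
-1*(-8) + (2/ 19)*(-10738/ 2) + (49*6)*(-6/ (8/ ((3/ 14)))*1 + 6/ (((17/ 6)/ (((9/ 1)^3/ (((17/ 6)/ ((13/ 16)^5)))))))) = 20194190089807/ 359858176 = 56117.08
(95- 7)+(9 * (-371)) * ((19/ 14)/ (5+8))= -6775/ 26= -260.58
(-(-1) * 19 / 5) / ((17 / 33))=627 / 85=7.38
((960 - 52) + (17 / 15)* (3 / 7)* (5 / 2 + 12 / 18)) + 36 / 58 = 5542867 / 6090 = 910.16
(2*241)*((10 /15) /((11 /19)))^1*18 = 109896 /11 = 9990.55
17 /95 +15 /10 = 319 /190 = 1.68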